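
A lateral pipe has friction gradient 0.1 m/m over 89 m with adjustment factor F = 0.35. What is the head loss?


hf = J * L * F = 0.1 * 89 * 0.35 = 3.1150 m

3.1150 m


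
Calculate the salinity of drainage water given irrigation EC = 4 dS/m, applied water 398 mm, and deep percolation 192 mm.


EC_dw = EC_iw * D_iw / D_dw
EC_dw = 4 * 398 / 192
EC_dw = 1592 / 192

8.2917 dS/m


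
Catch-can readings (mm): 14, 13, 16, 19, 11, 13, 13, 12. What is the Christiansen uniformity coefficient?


mean = 13.875000 mm
MAD = 1.843750 mm
CU = (1 - 1.843750/13.875000)*100

86.7117 %


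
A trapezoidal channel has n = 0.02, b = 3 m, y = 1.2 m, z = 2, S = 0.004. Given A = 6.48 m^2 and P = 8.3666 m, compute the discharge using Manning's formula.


R = A/P = 6.48/8.3666 = 0.774508
Q = (1/0.02) * 6.48 * 0.774508^(2/3) * 0.004^0.5

17.2819 m^3/s


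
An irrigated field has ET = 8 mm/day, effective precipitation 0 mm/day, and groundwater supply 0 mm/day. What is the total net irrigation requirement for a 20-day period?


Daily deficit = ET - Pe - GW = 8 - 0 - 0 = 8 mm/day
NIR = 8 * 20 = 160 mm

160.0000 mm


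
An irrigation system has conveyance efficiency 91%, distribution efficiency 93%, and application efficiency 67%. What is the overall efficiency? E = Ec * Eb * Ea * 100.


Ec = 0.91, Eb = 0.93, Ea = 0.67
E = 0.91 * 0.93 * 0.67 * 100 = 56.7021%

56.7021 %


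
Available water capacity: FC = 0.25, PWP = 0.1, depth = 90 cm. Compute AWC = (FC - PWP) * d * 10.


AWC = (FC - PWP) * d * 10
AWC = (0.25 - 0.1) * 90 * 10
AWC = 0.1500 * 90 * 10

135.0000 mm


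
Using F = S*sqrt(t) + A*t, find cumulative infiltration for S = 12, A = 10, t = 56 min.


F = S*sqrt(t) + A*t
F = 12*sqrt(56) + 10*56
F = 12*7.483315 + 560

649.7998 mm


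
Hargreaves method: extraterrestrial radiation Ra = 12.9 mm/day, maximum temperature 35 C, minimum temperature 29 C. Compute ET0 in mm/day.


Tmean = (Tmax + Tmin)/2 = (35 + 29)/2 = 32.0
ET0 = 0.0023 * 12.9 * (32.0 + 17.8) * sqrt(35 - 29)
ET0 = 0.0023 * 12.9 * 49.8 * 2.449490

3.6193 mm/day


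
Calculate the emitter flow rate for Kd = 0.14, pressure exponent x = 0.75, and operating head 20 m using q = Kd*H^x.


q = Kd * H^x = 0.14 * 20^0.75 = 0.14 * 9.457416

1.3240 L/h


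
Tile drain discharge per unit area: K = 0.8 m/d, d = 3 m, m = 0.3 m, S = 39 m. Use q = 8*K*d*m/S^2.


q = 8*K*d*m/S^2
q = 8*0.8*3*0.3/39^2
q = 5.7600 / 1521

0.0038 m/d


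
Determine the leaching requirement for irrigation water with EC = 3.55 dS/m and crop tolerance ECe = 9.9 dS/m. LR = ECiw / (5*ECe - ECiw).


LR = ECiw / (5*ECe - ECiw)
LR = 3.55 / (5*9.9 - 3.55)
LR = 3.55 / 45.9500

0.0773


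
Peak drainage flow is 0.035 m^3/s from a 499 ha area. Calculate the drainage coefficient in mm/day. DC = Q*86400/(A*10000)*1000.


DC = Q * 86400 / (A * 10000) * 1000
DC = 0.035 * 86400 / (499 * 10000) * 1000
DC = 3024000.0000 / 4990000

0.6060 mm/day


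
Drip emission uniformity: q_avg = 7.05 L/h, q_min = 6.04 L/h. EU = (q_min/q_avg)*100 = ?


EU = (q_min/q_avg)*100 = (6.04/7.05)*100 = 85.6738%

85.6738 %


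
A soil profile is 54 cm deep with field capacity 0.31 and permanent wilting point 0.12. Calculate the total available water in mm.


AWC = (FC - PWP) * d * 10
AWC = (0.31 - 0.12) * 54 * 10
AWC = 0.1900 * 54 * 10

102.6000 mm


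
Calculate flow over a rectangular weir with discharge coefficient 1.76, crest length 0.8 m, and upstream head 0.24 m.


Q = C * L * H^(3/2) = 1.76 * 0.8 * 0.24^1.5 = 1.76 * 0.8 * 0.117576

0.1655 m^3/s


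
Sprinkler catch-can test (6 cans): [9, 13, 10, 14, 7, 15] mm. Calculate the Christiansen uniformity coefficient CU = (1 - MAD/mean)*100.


mean = 11.333333 mm
MAD = 2.666667 mm
CU = (1 - 2.666667/11.333333)*100

76.4706 %


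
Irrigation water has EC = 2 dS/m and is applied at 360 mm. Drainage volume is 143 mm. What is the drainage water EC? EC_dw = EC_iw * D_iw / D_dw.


EC_dw = EC_iw * D_iw / D_dw
EC_dw = 2 * 360 / 143
EC_dw = 720 / 143

5.0350 dS/m


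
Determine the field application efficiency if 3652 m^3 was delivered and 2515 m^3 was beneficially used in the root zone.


Ea = V_root / V_field * 100 = 2515 / 3652 * 100 = 68.8664%

68.8664 %


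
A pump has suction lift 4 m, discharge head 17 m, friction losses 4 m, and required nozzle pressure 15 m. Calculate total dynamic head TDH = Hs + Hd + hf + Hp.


TDH = Hs + Hd + hf + Hp = 4 + 17 + 4 + 15 = 40

40 m


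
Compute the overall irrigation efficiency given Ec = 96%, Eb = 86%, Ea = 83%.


Ec = 0.96, Eb = 0.86, Ea = 0.83
E = 0.96 * 0.86 * 0.83 * 100 = 68.5248%

68.5248 %


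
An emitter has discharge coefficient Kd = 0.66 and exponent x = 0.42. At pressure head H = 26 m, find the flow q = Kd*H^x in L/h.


q = Kd * H^x = 0.66 * 26^0.42 = 0.66 * 3.929061

2.5932 L/h


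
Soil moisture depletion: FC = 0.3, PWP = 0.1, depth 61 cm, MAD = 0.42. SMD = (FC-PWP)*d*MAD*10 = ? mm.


SMD = (FC - PWP) * d * MAD * 10
SMD = (0.3 - 0.1) * 61 * 0.42 * 10
SMD = 0.2000 * 61 * 0.42 * 10

51.2400 mm


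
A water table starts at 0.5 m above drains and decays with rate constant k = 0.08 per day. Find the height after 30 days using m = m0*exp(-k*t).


m = m0 * exp(-k*t)
m = 0.5 * exp(-0.08 * 30)
m = 0.5 * exp(-2.4000)

0.0454 m


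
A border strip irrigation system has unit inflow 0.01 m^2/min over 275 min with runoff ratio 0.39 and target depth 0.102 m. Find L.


L = q*t/((1+r)*Z)
L = 0.01*275/((1+0.39)*0.102)
L = 2.75/0.14178

19.3962 m


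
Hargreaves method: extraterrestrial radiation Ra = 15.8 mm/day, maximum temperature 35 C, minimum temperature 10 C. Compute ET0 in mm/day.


Tmean = (Tmax + Tmin)/2 = (35 + 10)/2 = 22.5
ET0 = 0.0023 * 15.8 * (22.5 + 17.8) * sqrt(35 - 10)
ET0 = 0.0023 * 15.8 * 40.3 * 5.000000

7.3225 mm/day


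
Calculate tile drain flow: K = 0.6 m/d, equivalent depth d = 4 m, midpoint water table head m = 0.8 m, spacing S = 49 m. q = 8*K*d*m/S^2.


q = 8*K*d*m/S^2
q = 8*0.6*4*0.8/49^2
q = 15.3600 / 2401

0.0064 m/d


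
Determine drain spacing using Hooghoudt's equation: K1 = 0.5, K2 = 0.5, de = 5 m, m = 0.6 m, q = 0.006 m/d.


S^2 = 8*K2*de*m/q + 4*K1*m^2/q
S^2 = 8*0.5*5*0.6/0.006 + 4*0.5*0.6^2/0.006
S = sqrt(2120.0000)

46.0435 m


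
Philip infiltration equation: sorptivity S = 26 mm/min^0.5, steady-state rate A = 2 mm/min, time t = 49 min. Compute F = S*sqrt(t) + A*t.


F = S*sqrt(t) + A*t
F = 26*sqrt(49) + 2*49
F = 26*7.000000 + 98

280.0000 mm


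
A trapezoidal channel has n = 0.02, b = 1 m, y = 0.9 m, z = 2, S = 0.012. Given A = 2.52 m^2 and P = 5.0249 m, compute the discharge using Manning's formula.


R = A/P = 2.52/5.0249 = 0.501503
Q = (1/0.02) * 2.52 * 0.501503^(2/3) * 0.012^0.5

8.7125 m^3/s


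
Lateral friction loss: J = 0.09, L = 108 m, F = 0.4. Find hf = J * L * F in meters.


hf = J * L * F = 0.09 * 108 * 0.4 = 3.8880 m

3.8880 m


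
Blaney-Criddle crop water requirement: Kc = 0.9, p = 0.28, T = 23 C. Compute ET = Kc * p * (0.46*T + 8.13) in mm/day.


ET = Kc * p * (0.46*T + 8.13)
ET = 0.9 * 0.28 * (0.46*23 + 8.13)
ET = 0.9 * 0.28 * 18.7100

4.7149 mm/day


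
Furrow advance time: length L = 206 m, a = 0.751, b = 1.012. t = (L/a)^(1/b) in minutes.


t = (L/a)^(1/b)
t = (206/0.751)^(1/1.012)
t = 274.300932^(1/1.012)

256.6348 min


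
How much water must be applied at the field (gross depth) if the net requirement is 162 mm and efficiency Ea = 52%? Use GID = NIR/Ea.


Ea = 52% = 0.52
GID = NIR / Ea = 162 / 0.52 = 311.5385 mm

311.5385 mm


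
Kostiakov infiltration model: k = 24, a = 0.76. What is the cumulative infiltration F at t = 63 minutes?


F = k * t^a = 24 * 63^0.76
F = 24 * 23.307668

559.3840 mm


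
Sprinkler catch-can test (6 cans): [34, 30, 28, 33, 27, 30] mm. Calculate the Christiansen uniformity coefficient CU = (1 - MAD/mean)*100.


mean = 30.333333 mm
MAD = 2.111111 mm
CU = (1 - 2.111111/30.333333)*100

93.0403 %


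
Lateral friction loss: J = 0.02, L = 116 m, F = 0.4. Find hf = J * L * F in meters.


hf = J * L * F = 0.02 * 116 * 0.4 = 0.9280 m

0.9280 m


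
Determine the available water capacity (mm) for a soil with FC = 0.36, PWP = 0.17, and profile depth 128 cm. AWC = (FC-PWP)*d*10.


AWC = (FC - PWP) * d * 10
AWC = (0.36 - 0.17) * 128 * 10
AWC = 0.1900 * 128 * 10

243.2000 mm


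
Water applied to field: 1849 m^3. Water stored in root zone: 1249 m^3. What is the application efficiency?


Ea = V_root / V_field * 100 = 1249 / 1849 * 100 = 67.5500%

67.5500 %


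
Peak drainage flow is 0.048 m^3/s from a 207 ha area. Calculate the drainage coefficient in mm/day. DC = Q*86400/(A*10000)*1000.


DC = Q * 86400 / (A * 10000) * 1000
DC = 0.048 * 86400 / (207 * 10000) * 1000
DC = 4147200.0000 / 2070000

2.0035 mm/day


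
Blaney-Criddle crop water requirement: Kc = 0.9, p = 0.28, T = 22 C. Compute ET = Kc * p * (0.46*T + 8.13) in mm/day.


ET = Kc * p * (0.46*T + 8.13)
ET = 0.9 * 0.28 * (0.46*22 + 8.13)
ET = 0.9 * 0.28 * 18.2500

4.5990 mm/day


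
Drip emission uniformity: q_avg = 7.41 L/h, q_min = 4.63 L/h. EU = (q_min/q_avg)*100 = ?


EU = (q_min/q_avg)*100 = (4.63/7.41)*100 = 62.4831%

62.4831 %


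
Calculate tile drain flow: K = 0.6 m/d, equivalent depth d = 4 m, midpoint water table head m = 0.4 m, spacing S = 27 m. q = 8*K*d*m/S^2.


q = 8*K*d*m/S^2
q = 8*0.6*4*0.4/27^2
q = 7.6800 / 729

0.0105 m/d


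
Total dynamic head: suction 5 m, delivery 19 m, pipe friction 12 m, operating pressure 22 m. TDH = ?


TDH = Hs + Hd + hf + Hp = 5 + 19 + 12 + 22 = 58

58 m


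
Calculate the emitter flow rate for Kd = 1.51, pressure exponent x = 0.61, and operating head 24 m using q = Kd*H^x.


q = Kd * H^x = 1.51 * 24^0.61 = 1.51 * 6.949105

10.4931 L/h


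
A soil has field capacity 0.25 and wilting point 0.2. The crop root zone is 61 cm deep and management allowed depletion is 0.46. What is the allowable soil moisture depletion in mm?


SMD = (FC - PWP) * d * MAD * 10
SMD = (0.25 - 0.2) * 61 * 0.46 * 10
SMD = 0.0500 * 61 * 0.46 * 10

14.0300 mm


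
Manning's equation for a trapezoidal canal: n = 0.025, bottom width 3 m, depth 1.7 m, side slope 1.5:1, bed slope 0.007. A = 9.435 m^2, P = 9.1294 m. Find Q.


R = A/P = 9.435/9.1294 = 1.033474
Q = (1/0.025) * 9.435 * 1.033474^(2/3) * 0.007^0.5

32.2763 m^3/s


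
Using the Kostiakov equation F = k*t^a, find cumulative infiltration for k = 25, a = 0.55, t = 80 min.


F = k * t^a = 25 * 80^0.55
F = 25 * 11.135238

278.3809 mm


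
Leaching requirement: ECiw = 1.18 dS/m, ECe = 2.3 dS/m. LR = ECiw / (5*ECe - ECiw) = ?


LR = ECiw / (5*ECe - ECiw)
LR = 1.18 / (5*2.3 - 1.18)
LR = 1.18 / 10.3200

0.1143


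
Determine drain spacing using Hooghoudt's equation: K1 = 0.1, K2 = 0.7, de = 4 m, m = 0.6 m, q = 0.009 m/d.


S^2 = 8*K2*de*m/q + 4*K1*m^2/q
S^2 = 8*0.7*4*0.6/0.009 + 4*0.1*0.6^2/0.009
S = sqrt(1509.3333)

38.8501 m


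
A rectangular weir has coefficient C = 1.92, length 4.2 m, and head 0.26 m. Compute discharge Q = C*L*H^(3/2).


Q = C * L * H^(3/2) = 1.92 * 4.2 * 0.26^1.5 = 1.92 * 4.2 * 0.132575

1.0691 m^3/s


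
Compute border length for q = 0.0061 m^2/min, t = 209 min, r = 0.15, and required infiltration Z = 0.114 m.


L = q*t/((1+r)*Z)
L = 0.0061*209/((1+0.15)*0.114)
L = 1.2749/0.1311

9.7246 m


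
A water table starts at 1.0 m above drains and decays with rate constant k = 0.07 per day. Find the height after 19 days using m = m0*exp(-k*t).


m = m0 * exp(-k*t)
m = 1.0 * exp(-0.07 * 19)
m = 1.0 * exp(-1.3300)

0.2645 m


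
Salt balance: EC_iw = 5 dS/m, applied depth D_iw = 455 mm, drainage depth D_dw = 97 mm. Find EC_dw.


EC_dw = EC_iw * D_iw / D_dw
EC_dw = 5 * 455 / 97
EC_dw = 2275 / 97

23.4536 dS/m


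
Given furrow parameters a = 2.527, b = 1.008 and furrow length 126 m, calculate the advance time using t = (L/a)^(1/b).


t = (L/a)^(1/b)
t = (126/2.527)^(1/1.008)
t = 49.861496^(1/1.008)

48.3383 min


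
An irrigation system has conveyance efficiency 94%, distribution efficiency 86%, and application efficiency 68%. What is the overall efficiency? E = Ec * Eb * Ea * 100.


Ec = 0.94, Eb = 0.86, Ea = 0.68
E = 0.94 * 0.86 * 0.68 * 100 = 54.9712%

54.9712 %


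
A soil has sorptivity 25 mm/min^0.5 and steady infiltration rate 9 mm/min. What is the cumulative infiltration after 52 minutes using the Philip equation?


F = S*sqrt(t) + A*t
F = 25*sqrt(52) + 9*52
F = 25*7.211103 + 468

648.2776 mm


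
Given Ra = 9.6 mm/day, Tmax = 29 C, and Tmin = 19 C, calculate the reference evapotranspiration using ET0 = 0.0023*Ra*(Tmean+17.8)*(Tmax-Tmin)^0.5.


Tmean = (Tmax + Tmin)/2 = (29 + 19)/2 = 24.0
ET0 = 0.0023 * 9.6 * (24.0 + 17.8) * sqrt(29 - 19)
ET0 = 0.0023 * 9.6 * 41.8 * 3.162278

2.9186 mm/day


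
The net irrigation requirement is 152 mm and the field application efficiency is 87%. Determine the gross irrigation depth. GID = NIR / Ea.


Ea = 87% = 0.87
GID = NIR / Ea = 152 / 0.87 = 174.7126 mm

174.7126 mm


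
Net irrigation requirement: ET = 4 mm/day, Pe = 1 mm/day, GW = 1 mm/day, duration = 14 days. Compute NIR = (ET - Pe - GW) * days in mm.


Daily deficit = ET - Pe - GW = 4 - 1 - 1 = 2 mm/day
NIR = 2 * 14 = 28 mm

28.0000 mm


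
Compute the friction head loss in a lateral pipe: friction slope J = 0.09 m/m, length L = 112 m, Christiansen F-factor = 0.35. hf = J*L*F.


hf = J * L * F = 0.09 * 112 * 0.35 = 3.5280 m

3.5280 m


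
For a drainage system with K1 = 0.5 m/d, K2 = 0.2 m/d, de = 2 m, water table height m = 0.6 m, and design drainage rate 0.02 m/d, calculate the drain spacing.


S^2 = 8*K2*de*m/q + 4*K1*m^2/q
S^2 = 8*0.2*2*0.6/0.02 + 4*0.5*0.6^2/0.02
S = sqrt(132.0000)

11.4891 m


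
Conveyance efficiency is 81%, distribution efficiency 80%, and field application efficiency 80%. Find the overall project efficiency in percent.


Ec = 0.81, Eb = 0.8, Ea = 0.8
E = 0.81 * 0.8 * 0.8 * 100 = 51.8400%

51.8400 %


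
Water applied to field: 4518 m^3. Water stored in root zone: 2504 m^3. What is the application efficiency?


Ea = V_root / V_field * 100 = 2504 / 4518 * 100 = 55.4228%

55.4228 %


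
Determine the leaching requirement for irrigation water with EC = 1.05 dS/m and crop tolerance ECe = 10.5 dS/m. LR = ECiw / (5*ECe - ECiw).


LR = ECiw / (5*ECe - ECiw)
LR = 1.05 / (5*10.5 - 1.05)
LR = 1.05 / 51.4500

0.0204


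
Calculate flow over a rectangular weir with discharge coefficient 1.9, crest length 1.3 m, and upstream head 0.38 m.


Q = C * L * H^(3/2) = 1.9 * 1.3 * 0.38^1.5 = 1.9 * 1.3 * 0.234248

0.5786 m^3/s


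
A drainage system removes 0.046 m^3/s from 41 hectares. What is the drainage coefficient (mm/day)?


DC = Q * 86400 / (A * 10000) * 1000
DC = 0.046 * 86400 / (41 * 10000) * 1000
DC = 3974400.0000 / 410000

9.6937 mm/day


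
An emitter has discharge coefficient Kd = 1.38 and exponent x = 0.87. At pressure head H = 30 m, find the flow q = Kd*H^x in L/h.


q = Kd * H^x = 1.38 * 30^0.87 = 1.38 * 19.279488

26.6057 L/h


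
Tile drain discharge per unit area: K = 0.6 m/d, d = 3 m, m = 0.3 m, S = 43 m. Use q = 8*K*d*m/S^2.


q = 8*K*d*m/S^2
q = 8*0.6*3*0.3/43^2
q = 4.3200 / 1849

0.0023 m/d


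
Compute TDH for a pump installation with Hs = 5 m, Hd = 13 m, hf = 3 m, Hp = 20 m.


TDH = Hs + Hd + hf + Hp = 5 + 13 + 3 + 20 = 41

41 m


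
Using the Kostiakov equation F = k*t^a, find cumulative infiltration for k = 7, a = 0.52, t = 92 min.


F = k * t^a = 7 * 92^0.52
F = 7 * 10.499525

73.4967 mm


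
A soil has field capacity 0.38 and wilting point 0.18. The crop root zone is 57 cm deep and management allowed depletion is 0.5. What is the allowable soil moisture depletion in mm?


SMD = (FC - PWP) * d * MAD * 10
SMD = (0.38 - 0.18) * 57 * 0.5 * 10
SMD = 0.2000 * 57 * 0.5 * 10

57.0000 mm


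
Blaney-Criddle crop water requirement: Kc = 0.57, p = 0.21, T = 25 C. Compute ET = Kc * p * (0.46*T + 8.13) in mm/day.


ET = Kc * p * (0.46*T + 8.13)
ET = 0.57 * 0.21 * (0.46*25 + 8.13)
ET = 0.57 * 0.21 * 19.6300

2.3497 mm/day


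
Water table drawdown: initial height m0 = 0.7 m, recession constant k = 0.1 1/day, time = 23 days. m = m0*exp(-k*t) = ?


m = m0 * exp(-k*t)
m = 0.7 * exp(-0.1 * 23)
m = 0.7 * exp(-2.3000)

0.0702 m


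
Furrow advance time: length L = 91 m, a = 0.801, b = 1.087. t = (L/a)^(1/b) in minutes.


t = (L/a)^(1/b)
t = (91/0.801)^(1/1.087)
t = 113.607990^(1/1.087)

77.7858 min


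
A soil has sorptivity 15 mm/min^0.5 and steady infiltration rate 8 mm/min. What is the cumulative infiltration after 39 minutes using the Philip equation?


F = S*sqrt(t) + A*t
F = 15*sqrt(39) + 8*39
F = 15*6.244998 + 312

405.6750 mm


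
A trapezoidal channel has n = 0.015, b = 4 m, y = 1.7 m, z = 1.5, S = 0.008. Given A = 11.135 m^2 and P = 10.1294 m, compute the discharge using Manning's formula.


R = A/P = 11.135/10.1294 = 1.099275
Q = (1/0.015) * 11.135 * 1.099275^(2/3) * 0.008^0.5

70.7210 m^3/s


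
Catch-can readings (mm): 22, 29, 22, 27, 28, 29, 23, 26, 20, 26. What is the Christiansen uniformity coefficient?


mean = 25.200000 mm
MAD = 2.760000 mm
CU = (1 - 2.760000/25.200000)*100

89.0476 %


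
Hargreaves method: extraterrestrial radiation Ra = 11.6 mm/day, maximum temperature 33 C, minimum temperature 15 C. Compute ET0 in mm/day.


Tmean = (Tmax + Tmin)/2 = (33 + 15)/2 = 24.0
ET0 = 0.0023 * 11.6 * (24.0 + 17.8) * sqrt(33 - 15)
ET0 = 0.0023 * 11.6 * 41.8 * 4.242641

4.7315 mm/day


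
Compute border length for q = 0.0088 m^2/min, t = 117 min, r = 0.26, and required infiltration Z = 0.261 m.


L = q*t/((1+r)*Z)
L = 0.0088*117/((1+0.26)*0.261)
L = 1.0296/0.32886

3.1308 m


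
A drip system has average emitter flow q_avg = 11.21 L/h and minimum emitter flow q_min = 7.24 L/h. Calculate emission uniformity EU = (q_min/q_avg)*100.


EU = (q_min/q_avg)*100 = (7.24/11.21)*100 = 64.5852%

64.5852 %


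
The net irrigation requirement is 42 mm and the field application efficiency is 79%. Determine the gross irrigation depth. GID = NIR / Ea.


Ea = 79% = 0.79
GID = NIR / Ea = 42 / 0.79 = 53.1646 mm

53.1646 mm


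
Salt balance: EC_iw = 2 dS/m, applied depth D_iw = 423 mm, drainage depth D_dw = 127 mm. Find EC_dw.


EC_dw = EC_iw * D_iw / D_dw
EC_dw = 2 * 423 / 127
EC_dw = 846 / 127

6.6614 dS/m


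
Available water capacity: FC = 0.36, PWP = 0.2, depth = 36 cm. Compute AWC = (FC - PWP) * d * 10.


AWC = (FC - PWP) * d * 10
AWC = (0.36 - 0.2) * 36 * 10
AWC = 0.1600 * 36 * 10

57.6000 mm


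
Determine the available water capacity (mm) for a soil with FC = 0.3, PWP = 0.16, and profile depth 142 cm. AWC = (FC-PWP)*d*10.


AWC = (FC - PWP) * d * 10
AWC = (0.3 - 0.16) * 142 * 10
AWC = 0.1400 * 142 * 10

198.8000 mm


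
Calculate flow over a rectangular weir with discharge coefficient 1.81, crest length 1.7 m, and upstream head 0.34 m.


Q = C * L * H^(3/2) = 1.81 * 1.7 * 0.34^1.5 = 1.81 * 1.7 * 0.198252

0.6100 m^3/s


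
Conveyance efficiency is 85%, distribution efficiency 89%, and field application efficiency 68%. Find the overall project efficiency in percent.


Ec = 0.85, Eb = 0.89, Ea = 0.68
E = 0.85 * 0.89 * 0.68 * 100 = 51.4420%

51.4420 %


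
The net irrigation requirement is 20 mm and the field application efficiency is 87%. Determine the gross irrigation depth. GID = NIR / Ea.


Ea = 87% = 0.87
GID = NIR / Ea = 20 / 0.87 = 22.9885 mm

22.9885 mm


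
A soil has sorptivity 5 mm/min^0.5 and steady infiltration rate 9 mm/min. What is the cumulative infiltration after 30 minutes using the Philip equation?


F = S*sqrt(t) + A*t
F = 5*sqrt(30) + 9*30
F = 5*5.477226 + 270

297.3861 mm


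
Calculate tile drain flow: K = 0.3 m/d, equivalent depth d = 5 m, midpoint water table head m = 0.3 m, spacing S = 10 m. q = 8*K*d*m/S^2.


q = 8*K*d*m/S^2
q = 8*0.3*5*0.3/10^2
q = 3.6000 / 100

0.0360 m/d


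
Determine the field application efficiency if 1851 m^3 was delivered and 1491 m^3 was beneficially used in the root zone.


Ea = V_root / V_field * 100 = 1491 / 1851 * 100 = 80.5511%

80.5511 %


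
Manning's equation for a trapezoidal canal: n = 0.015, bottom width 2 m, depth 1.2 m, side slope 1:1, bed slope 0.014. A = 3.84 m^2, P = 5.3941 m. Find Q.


R = A/P = 3.84/5.3941 = 0.711889
Q = (1/0.015) * 3.84 * 0.711889^(2/3) * 0.014^0.5

24.1497 m^3/s


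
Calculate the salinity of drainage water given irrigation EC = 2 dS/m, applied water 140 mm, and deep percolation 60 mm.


EC_dw = EC_iw * D_iw / D_dw
EC_dw = 2 * 140 / 60
EC_dw = 280 / 60

4.6667 dS/m


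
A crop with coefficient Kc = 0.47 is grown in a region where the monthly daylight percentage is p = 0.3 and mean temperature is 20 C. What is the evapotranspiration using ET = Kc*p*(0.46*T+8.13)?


ET = Kc * p * (0.46*T + 8.13)
ET = 0.47 * 0.3 * (0.46*20 + 8.13)
ET = 0.47 * 0.3 * 17.3300

2.4435 mm/day


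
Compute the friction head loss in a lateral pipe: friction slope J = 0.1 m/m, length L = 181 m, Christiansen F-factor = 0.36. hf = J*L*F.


hf = J * L * F = 0.1 * 181 * 0.36 = 6.5160 m

6.5160 m


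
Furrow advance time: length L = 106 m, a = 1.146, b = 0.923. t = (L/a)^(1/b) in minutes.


t = (L/a)^(1/b)
t = (106/1.146)^(1/0.923)
t = 92.495637^(1/0.923)

134.9405 min


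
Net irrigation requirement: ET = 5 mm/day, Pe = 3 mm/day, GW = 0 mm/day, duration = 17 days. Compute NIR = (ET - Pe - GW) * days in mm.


Daily deficit = ET - Pe - GW = 5 - 3 - 0 = 2 mm/day
NIR = 2 * 17 = 34 mm

34.0000 mm


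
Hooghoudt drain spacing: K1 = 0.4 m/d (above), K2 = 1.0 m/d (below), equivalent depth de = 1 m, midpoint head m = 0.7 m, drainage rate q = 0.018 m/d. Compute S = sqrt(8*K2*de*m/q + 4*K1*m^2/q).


S^2 = 8*K2*de*m/q + 4*K1*m^2/q
S^2 = 8*1.0*1*0.7/0.018 + 4*0.4*0.7^2/0.018
S = sqrt(354.6667)

18.8326 m


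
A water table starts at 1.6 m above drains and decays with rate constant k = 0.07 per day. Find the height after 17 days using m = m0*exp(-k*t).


m = m0 * exp(-k*t)
m = 1.6 * exp(-0.07 * 17)
m = 1.6 * exp(-1.1900)

0.4868 m


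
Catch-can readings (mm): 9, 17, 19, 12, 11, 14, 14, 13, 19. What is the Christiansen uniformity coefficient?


mean = 14.222222 mm
MAD = 2.740741 mm
CU = (1 - 2.740741/14.222222)*100

80.7292 %


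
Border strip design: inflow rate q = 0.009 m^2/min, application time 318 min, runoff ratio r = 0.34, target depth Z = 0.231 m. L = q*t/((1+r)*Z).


L = q*t/((1+r)*Z)
L = 0.009*318/((1+0.34)*0.231)
L = 2.862/0.30954

9.2460 m


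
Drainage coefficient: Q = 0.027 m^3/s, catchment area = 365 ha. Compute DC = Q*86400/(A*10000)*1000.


DC = Q * 86400 / (A * 10000) * 1000
DC = 0.027 * 86400 / (365 * 10000) * 1000
DC = 2332800.0000 / 3650000

0.6391 mm/day


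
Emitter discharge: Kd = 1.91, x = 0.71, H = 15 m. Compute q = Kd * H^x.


q = Kd * H^x = 1.91 * 15^0.71 = 1.91 * 6.839507

13.0635 L/h


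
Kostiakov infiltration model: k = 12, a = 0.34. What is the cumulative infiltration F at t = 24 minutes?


F = k * t^a = 12 * 24^0.34
F = 12 * 2.946265

35.3552 mm


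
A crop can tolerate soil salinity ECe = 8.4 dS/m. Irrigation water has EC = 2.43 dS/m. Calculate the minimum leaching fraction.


LR = ECiw / (5*ECe - ECiw)
LR = 2.43 / (5*8.4 - 2.43)
LR = 2.43 / 39.5700

0.0614


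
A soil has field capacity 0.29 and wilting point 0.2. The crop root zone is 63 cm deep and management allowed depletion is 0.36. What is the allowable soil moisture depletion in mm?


SMD = (FC - PWP) * d * MAD * 10
SMD = (0.29 - 0.2) * 63 * 0.36 * 10
SMD = 0.0900 * 63 * 0.36 * 10

20.4120 mm


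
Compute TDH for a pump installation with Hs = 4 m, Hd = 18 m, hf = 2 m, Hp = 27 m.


TDH = Hs + Hd + hf + Hp = 4 + 18 + 2 + 27 = 51

51 m


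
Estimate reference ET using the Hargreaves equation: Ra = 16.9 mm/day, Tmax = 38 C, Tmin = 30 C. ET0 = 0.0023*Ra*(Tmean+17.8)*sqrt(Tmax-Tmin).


Tmean = (Tmax + Tmin)/2 = (38 + 30)/2 = 34.0
ET0 = 0.0023 * 16.9 * (34.0 + 17.8) * sqrt(38 - 30)
ET0 = 0.0023 * 16.9 * 51.8 * 2.828427

5.6949 mm/day


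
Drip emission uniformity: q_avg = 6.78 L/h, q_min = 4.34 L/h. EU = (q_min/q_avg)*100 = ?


EU = (q_min/q_avg)*100 = (4.34/6.78)*100 = 64.0118%

64.0118 %


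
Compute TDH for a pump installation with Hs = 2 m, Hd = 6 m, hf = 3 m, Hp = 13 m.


TDH = Hs + Hd + hf + Hp = 2 + 6 + 3 + 13 = 24

24 m


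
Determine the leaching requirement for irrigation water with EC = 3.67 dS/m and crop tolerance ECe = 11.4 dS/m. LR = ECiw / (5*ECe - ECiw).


LR = ECiw / (5*ECe - ECiw)
LR = 3.67 / (5*11.4 - 3.67)
LR = 3.67 / 53.3300

0.0688


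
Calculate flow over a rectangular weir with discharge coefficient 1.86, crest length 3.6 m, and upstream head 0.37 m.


Q = C * L * H^(3/2) = 1.86 * 3.6 * 0.37^1.5 = 1.86 * 3.6 * 0.225062

1.5070 m^3/s


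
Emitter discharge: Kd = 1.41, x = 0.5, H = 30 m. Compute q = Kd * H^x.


q = Kd * H^x = 1.41 * 30^0.5 = 1.41 * 5.477226

7.7229 L/h


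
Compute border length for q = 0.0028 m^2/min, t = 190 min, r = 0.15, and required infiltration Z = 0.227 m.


L = q*t/((1+r)*Z)
L = 0.0028*190/((1+0.15)*0.227)
L = 0.532/0.26105

2.0379 m


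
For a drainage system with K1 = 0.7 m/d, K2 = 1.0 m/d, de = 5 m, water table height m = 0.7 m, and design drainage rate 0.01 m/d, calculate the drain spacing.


S^2 = 8*K2*de*m/q + 4*K1*m^2/q
S^2 = 8*1.0*5*0.7/0.01 + 4*0.7*0.7^2/0.01
S = sqrt(2937.2000)

54.1959 m


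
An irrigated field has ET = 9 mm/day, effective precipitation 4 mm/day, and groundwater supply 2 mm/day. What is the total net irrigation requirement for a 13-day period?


Daily deficit = ET - Pe - GW = 9 - 4 - 2 = 3 mm/day
NIR = 3 * 13 = 39 mm

39.0000 mm


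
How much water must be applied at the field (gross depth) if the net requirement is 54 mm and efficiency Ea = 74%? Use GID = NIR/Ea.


Ea = 74% = 0.74
GID = NIR / Ea = 54 / 0.74 = 72.9730 mm

72.9730 mm


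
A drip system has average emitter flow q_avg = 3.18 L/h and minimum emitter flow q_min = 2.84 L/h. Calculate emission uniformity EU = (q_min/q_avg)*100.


EU = (q_min/q_avg)*100 = (2.84/3.18)*100 = 89.3082%

89.3082 %


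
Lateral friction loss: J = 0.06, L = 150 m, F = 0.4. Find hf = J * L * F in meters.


hf = J * L * F = 0.06 * 150 * 0.4 = 3.6000 m

3.6000 m


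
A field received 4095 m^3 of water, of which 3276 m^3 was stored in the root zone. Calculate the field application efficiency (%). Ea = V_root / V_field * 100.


Ea = V_root / V_field * 100 = 3276 / 4095 * 100 = 80.0000%

80.0000 %


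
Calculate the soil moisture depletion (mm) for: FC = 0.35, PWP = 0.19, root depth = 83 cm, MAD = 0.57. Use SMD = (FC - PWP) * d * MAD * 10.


SMD = (FC - PWP) * d * MAD * 10
SMD = (0.35 - 0.19) * 83 * 0.57 * 10
SMD = 0.1600 * 83 * 0.57 * 10

75.6960 mm


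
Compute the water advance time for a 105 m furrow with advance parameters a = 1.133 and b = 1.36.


t = (L/a)^(1/b)
t = (105/1.133)^(1/1.36)
t = 92.674316^(1/1.36)

27.9443 min


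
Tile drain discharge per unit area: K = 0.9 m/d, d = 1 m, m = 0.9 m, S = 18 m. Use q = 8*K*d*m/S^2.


q = 8*K*d*m/S^2
q = 8*0.9*1*0.9/18^2
q = 6.4800 / 324

0.0200 m/d


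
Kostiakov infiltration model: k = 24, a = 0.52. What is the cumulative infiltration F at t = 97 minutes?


F = k * t^a = 24 * 97^0.52
F = 24 * 10.792481

259.0195 mm


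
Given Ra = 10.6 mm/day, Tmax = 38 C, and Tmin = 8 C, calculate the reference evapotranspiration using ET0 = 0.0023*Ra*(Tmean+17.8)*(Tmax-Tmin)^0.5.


Tmean = (Tmax + Tmin)/2 = (38 + 8)/2 = 23.0
ET0 = 0.0023 * 10.6 * (23.0 + 17.8) * sqrt(38 - 8)
ET0 = 0.0023 * 10.6 * 40.8 * 5.477226

5.4482 mm/day


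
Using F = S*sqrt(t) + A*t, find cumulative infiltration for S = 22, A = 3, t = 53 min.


F = S*sqrt(t) + A*t
F = 22*sqrt(53) + 3*53
F = 22*7.280110 + 159

319.1624 mm


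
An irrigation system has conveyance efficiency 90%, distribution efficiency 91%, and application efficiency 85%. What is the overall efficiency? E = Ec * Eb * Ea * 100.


Ec = 0.9, Eb = 0.91, Ea = 0.85
E = 0.9 * 0.91 * 0.85 * 100 = 69.6150%

69.6150 %


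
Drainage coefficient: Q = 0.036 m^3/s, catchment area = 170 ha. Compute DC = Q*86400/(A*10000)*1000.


DC = Q * 86400 / (A * 10000) * 1000
DC = 0.036 * 86400 / (170 * 10000) * 1000
DC = 3110400.0000 / 1700000

1.8296 mm/day


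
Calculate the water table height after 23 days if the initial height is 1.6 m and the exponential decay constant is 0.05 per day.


m = m0 * exp(-k*t)
m = 1.6 * exp(-0.05 * 23)
m = 1.6 * exp(-1.1500)

0.5066 m


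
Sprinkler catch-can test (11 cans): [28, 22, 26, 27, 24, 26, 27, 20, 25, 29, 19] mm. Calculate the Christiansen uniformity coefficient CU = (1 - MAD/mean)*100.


mean = 24.818182 mm
MAD = 2.595041 mm
CU = (1 - 2.595041/24.818182)*100

89.5438 %


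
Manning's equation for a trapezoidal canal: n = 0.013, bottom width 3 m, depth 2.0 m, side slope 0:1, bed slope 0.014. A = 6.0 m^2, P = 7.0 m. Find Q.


R = A/P = 6.0/7.0 = 0.857143
Q = (1/0.013) * 6.0 * 0.857143^(2/3) * 0.014^0.5

49.2766 m^3/s


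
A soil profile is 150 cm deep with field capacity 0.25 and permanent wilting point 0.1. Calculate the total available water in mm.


AWC = (FC - PWP) * d * 10
AWC = (0.25 - 0.1) * 150 * 10
AWC = 0.1500 * 150 * 10

225.0000 mm


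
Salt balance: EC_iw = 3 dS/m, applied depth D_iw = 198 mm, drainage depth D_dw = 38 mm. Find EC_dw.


EC_dw = EC_iw * D_iw / D_dw
EC_dw = 3 * 198 / 38
EC_dw = 594 / 38

15.6316 dS/m


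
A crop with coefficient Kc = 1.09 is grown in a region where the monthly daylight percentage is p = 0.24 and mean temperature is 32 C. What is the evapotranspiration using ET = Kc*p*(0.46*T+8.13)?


ET = Kc * p * (0.46*T + 8.13)
ET = 1.09 * 0.24 * (0.46*32 + 8.13)
ET = 1.09 * 0.24 * 22.8500

5.9776 mm/day


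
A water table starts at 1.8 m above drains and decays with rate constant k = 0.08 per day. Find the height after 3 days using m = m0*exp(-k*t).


m = m0 * exp(-k*t)
m = 1.8 * exp(-0.08 * 3)
m = 1.8 * exp(-0.2400)

1.4159 m


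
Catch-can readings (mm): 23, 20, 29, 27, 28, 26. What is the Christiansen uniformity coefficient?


mean = 25.500000 mm
MAD = 2.666667 mm
CU = (1 - 2.666667/25.500000)*100

89.5425 %


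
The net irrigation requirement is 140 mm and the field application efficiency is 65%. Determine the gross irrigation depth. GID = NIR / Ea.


Ea = 65% = 0.65
GID = NIR / Ea = 140 / 0.65 = 215.3846 mm

215.3846 mm


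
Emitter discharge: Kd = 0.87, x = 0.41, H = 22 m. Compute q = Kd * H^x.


q = Kd * H^x = 0.87 * 22^0.41 = 0.87 * 3.551349

3.0897 L/h


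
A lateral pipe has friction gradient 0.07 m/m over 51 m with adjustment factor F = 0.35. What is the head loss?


hf = J * L * F = 0.07 * 51 * 0.35 = 1.2495 m

1.2495 m


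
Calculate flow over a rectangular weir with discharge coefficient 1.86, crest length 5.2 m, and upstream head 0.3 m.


Q = C * L * H^(3/2) = 1.86 * 5.2 * 0.3^1.5 = 1.86 * 5.2 * 0.164317

1.5893 m^3/s


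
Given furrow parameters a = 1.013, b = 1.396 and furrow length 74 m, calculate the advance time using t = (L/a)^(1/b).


t = (L/a)^(1/b)
t = (74/1.013)^(1/1.396)
t = 73.050346^(1/1.396)

21.6258 min


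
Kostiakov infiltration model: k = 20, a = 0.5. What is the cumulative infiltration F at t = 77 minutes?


F = k * t^a = 20 * 77^0.5
F = 20 * 8.774964

175.4993 mm


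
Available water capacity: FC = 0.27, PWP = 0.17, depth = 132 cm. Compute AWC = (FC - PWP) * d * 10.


AWC = (FC - PWP) * d * 10
AWC = (0.27 - 0.17) * 132 * 10
AWC = 0.1000 * 132 * 10

132.0000 mm


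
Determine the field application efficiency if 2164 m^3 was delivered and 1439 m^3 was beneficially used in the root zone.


Ea = V_root / V_field * 100 = 1439 / 2164 * 100 = 66.4972%

66.4972 %


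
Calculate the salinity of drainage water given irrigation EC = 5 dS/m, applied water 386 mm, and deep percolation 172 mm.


EC_dw = EC_iw * D_iw / D_dw
EC_dw = 5 * 386 / 172
EC_dw = 1930 / 172

11.2209 dS/m


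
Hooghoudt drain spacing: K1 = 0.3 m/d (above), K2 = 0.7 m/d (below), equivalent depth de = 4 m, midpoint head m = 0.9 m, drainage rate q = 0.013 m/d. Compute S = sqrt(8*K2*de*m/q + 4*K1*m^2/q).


S^2 = 8*K2*de*m/q + 4*K1*m^2/q
S^2 = 8*0.7*4*0.9/0.013 + 4*0.3*0.9^2/0.013
S = sqrt(1625.5385)

40.3180 m


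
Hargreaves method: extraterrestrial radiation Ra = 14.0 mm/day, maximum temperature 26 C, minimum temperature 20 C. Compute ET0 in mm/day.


Tmean = (Tmax + Tmin)/2 = (26 + 20)/2 = 23.0
ET0 = 0.0023 * 14.0 * (23.0 + 17.8) * sqrt(26 - 20)
ET0 = 0.0023 * 14.0 * 40.8 * 2.449490

3.2180 mm/day


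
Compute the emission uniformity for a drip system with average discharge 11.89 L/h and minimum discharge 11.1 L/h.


EU = (q_min/q_avg)*100 = (11.1/11.89)*100 = 93.3558%

93.3558 %


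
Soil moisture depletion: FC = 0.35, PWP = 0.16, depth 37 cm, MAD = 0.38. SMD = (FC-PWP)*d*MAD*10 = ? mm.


SMD = (FC - PWP) * d * MAD * 10
SMD = (0.35 - 0.16) * 37 * 0.38 * 10
SMD = 0.1900 * 37 * 0.38 * 10

26.7140 mm


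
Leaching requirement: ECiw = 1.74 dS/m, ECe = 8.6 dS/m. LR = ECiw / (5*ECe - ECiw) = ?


LR = ECiw / (5*ECe - ECiw)
LR = 1.74 / (5*8.6 - 1.74)
LR = 1.74 / 41.2600

0.0422


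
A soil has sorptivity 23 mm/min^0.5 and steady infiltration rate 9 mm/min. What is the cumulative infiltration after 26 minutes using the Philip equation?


F = S*sqrt(t) + A*t
F = 23*sqrt(26) + 9*26
F = 23*5.099020 + 234

351.2775 mm


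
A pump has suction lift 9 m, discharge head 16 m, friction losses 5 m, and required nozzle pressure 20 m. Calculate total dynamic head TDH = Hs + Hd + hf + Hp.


TDH = Hs + Hd + hf + Hp = 9 + 16 + 5 + 20 = 50

50 m


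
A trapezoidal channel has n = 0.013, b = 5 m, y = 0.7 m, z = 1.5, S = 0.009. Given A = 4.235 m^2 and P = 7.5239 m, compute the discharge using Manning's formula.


R = A/P = 4.235/7.5239 = 0.562873
Q = (1/0.013) * 4.235 * 0.562873^(2/3) * 0.009^0.5

21.0687 m^3/s


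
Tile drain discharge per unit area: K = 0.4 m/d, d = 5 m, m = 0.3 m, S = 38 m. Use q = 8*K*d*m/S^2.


q = 8*K*d*m/S^2
q = 8*0.4*5*0.3/38^2
q = 4.8000 / 1444

0.0033 m/d


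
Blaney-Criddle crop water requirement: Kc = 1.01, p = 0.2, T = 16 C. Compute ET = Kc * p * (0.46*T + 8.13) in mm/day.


ET = Kc * p * (0.46*T + 8.13)
ET = 1.01 * 0.2 * (0.46*16 + 8.13)
ET = 1.01 * 0.2 * 15.4900

3.1290 mm/day


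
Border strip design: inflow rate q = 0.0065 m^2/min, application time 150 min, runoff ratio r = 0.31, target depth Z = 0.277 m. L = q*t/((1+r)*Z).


L = q*t/((1+r)*Z)
L = 0.0065*150/((1+0.31)*0.277)
L = 0.975/0.36287

2.6869 m


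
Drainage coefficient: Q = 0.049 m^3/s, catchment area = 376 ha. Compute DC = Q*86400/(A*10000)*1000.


DC = Q * 86400 / (A * 10000) * 1000
DC = 0.049 * 86400 / (376 * 10000) * 1000
DC = 4233600.0000 / 3760000

1.1260 mm/day


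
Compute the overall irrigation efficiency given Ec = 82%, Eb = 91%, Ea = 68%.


Ec = 0.82, Eb = 0.91, Ea = 0.68
E = 0.82 * 0.91 * 0.68 * 100 = 50.7416%

50.7416 %


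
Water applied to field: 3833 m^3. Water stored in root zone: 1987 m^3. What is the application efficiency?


Ea = V_root / V_field * 100 = 1987 / 3833 * 100 = 51.8393%

51.8393 %


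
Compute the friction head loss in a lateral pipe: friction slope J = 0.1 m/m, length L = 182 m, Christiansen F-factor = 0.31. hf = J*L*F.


hf = J * L * F = 0.1 * 182 * 0.31 = 5.6420 m

5.6420 m


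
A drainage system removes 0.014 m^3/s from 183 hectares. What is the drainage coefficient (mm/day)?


DC = Q * 86400 / (A * 10000) * 1000
DC = 0.014 * 86400 / (183 * 10000) * 1000
DC = 1209600.0000 / 1830000

0.6610 mm/day


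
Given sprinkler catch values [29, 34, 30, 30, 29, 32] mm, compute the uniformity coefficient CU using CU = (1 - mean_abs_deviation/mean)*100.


mean = 30.666667 mm
MAD = 1.555556 mm
CU = (1 - 1.555556/30.666667)*100

94.9275 %


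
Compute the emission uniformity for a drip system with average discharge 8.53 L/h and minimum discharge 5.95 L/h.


EU = (q_min/q_avg)*100 = (5.95/8.53)*100 = 69.7538%

69.7538 %


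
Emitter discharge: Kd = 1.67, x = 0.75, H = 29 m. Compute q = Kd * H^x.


q = Kd * H^x = 1.67 * 29^0.75 = 1.67 * 12.496791

20.8696 L/h


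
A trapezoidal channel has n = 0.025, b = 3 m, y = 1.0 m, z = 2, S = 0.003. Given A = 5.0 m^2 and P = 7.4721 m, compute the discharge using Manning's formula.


R = A/P = 5.0/7.4721 = 0.669156
Q = (1/0.025) * 5.0 * 0.669156^(2/3) * 0.003^0.5

8.3806 m^3/s


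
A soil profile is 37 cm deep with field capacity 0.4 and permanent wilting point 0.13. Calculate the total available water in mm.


AWC = (FC - PWP) * d * 10
AWC = (0.4 - 0.13) * 37 * 10
AWC = 0.2700 * 37 * 10

99.9000 mm


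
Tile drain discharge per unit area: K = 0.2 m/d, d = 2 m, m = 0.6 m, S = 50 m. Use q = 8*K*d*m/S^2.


q = 8*K*d*m/S^2
q = 8*0.2*2*0.6/50^2
q = 1.9200 / 2500

7.6800e-04 m/d


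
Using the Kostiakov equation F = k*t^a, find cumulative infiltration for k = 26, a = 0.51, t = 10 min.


F = k * t^a = 26 * 10^0.51
F = 26 * 3.235937

84.1344 mm


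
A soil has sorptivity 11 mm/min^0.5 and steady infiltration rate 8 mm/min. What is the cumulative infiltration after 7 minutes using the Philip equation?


F = S*sqrt(t) + A*t
F = 11*sqrt(7) + 8*7
F = 11*2.645751 + 56

85.1033 mm


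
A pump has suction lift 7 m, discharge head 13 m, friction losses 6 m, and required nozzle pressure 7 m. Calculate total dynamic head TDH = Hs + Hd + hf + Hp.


TDH = Hs + Hd + hf + Hp = 7 + 13 + 6 + 7 = 33

33 m


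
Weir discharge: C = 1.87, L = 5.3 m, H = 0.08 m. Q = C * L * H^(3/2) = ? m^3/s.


Q = C * L * H^(3/2) = 1.87 * 5.3 * 0.08^1.5 = 1.87 * 5.3 * 0.022627

0.2243 m^3/s


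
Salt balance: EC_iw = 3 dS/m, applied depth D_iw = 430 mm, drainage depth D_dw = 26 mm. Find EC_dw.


EC_dw = EC_iw * D_iw / D_dw
EC_dw = 3 * 430 / 26
EC_dw = 1290 / 26

49.6154 dS/m


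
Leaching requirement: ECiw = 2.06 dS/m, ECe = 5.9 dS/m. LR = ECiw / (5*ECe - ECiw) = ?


LR = ECiw / (5*ECe - ECiw)
LR = 2.06 / (5*5.9 - 2.06)
LR = 2.06 / 27.4400

0.0751


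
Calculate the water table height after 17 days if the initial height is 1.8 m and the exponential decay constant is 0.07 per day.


m = m0 * exp(-k*t)
m = 1.8 * exp(-0.07 * 17)
m = 1.8 * exp(-1.1900)

0.5476 m


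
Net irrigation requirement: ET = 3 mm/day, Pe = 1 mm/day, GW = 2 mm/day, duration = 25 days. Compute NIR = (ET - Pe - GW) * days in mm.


Daily deficit = ET - Pe - GW = 3 - 1 - 2 = 0 mm/day
NIR = 0 * 25 = 0 mm

0 mm


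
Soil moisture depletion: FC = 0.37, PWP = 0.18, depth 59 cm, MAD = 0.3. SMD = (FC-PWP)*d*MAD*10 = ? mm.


SMD = (FC - PWP) * d * MAD * 10
SMD = (0.37 - 0.18) * 59 * 0.3 * 10
SMD = 0.1900 * 59 * 0.3 * 10

33.6300 mm


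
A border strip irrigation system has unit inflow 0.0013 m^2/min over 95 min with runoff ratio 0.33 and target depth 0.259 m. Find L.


L = q*t/((1+r)*Z)
L = 0.0013*95/((1+0.33)*0.259)
L = 0.1235/0.34447

0.3585 m


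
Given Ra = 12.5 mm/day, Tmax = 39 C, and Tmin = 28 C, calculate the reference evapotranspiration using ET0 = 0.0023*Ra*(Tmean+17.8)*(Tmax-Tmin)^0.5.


Tmean = (Tmax + Tmin)/2 = (39 + 28)/2 = 33.5
ET0 = 0.0023 * 12.5 * (33.5 + 17.8) * sqrt(39 - 28)
ET0 = 0.0023 * 12.5 * 51.3 * 3.316625

4.8916 mm/day


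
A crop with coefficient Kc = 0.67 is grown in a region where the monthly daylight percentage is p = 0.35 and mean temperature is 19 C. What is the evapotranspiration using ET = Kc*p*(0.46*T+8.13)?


ET = Kc * p * (0.46*T + 8.13)
ET = 0.67 * 0.35 * (0.46*19 + 8.13)
ET = 0.67 * 0.35 * 16.8700

3.9560 mm/day


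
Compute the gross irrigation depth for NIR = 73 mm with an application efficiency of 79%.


Ea = 79% = 0.79
GID = NIR / Ea = 73 / 0.79 = 92.4051 mm

92.4051 mm
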